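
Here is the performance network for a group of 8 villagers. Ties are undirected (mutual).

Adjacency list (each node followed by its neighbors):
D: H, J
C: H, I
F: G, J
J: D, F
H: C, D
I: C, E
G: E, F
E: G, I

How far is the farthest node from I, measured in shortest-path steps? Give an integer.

Distances from I: C:1, D:3, E:1, F:3, G:2, H:2, J:4.
The largest is 4 (to J), so the eccentricity of I is 4.

4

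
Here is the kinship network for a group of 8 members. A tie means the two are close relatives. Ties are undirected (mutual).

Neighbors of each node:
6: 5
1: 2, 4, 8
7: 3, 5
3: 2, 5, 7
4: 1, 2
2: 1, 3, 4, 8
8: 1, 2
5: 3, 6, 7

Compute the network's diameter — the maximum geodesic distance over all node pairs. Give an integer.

4

Eccentricity of each node (its greatest distance to any other): 1:4, 2:3, 3:2, 4:4, 5:3, 6:4, 7:3, 8:4.
The maximum eccentricity is 4, realized for instance by the pair 1–6 via 1 – 2 – 3 – 5 – 6. So the diameter is 4.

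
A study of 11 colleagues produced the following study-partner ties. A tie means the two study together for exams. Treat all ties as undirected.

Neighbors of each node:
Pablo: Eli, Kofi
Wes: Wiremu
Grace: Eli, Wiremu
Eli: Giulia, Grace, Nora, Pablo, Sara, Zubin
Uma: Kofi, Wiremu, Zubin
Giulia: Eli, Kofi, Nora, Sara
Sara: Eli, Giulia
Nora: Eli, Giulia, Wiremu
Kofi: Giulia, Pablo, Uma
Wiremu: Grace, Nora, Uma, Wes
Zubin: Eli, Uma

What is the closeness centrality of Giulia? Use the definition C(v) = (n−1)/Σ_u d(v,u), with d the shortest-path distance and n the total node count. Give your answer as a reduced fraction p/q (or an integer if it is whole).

Distances from Giulia: Eli:1, Grace:2, Kofi:1, Nora:1, Pablo:2, Sara:1, Uma:2, Wes:3, Wiremu:2, Zubin:2. Sum = 17.
n = 11, so closeness = 10/17.

10/17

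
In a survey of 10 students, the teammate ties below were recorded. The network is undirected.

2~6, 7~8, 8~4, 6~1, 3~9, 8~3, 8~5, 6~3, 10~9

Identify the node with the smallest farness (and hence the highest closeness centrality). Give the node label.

Farness (sum of distances to all others) for each node — 1:27, 2:27, 3:15, 4:25, 5:25, 6:19, 7:25, 8:17, 9:21, 10:29.
The smallest farness is 15, for 3, so 3 has the highest closeness.

3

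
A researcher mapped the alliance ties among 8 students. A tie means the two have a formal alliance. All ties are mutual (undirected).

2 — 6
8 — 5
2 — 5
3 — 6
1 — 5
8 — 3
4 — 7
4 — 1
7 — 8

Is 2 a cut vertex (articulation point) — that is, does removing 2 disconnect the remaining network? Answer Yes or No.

Even without 2, every remaining node can still reach every other (the residual graph is connected), so 2 is not a cut vertex.

No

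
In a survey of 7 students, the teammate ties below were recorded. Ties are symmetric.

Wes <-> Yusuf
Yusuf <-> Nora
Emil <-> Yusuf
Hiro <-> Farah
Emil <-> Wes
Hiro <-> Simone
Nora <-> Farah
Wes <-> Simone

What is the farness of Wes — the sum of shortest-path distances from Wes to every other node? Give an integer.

10

Distances from Wes: Emil:1, Farah:3, Hiro:2, Nora:2, Simone:1, Yusuf:1.
Sum = 1 + 3 + 2 + 2 + 1 + 1 = 10.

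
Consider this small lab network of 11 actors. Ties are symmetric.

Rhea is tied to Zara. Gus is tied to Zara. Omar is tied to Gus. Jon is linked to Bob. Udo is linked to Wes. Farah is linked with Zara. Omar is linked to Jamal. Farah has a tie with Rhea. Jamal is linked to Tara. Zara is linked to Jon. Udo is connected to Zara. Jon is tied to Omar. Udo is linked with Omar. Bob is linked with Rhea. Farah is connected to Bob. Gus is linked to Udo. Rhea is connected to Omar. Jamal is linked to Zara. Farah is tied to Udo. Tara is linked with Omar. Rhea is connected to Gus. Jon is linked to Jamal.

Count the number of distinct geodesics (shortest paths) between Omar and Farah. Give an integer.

The shortest distance is 2. The length-2 paths are: Omar–Rhea–Farah; Omar–Udo–Farah.
That gives 2 distinct shortest paths.

2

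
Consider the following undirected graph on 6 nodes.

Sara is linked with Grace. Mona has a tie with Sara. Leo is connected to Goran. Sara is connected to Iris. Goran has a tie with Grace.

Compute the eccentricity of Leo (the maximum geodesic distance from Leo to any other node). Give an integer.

4

Distances from Leo: Goran:1, Grace:2, Iris:4, Mona:4, Sara:3.
The largest is 4 (to Mona and Iris), so the eccentricity of Leo is 4.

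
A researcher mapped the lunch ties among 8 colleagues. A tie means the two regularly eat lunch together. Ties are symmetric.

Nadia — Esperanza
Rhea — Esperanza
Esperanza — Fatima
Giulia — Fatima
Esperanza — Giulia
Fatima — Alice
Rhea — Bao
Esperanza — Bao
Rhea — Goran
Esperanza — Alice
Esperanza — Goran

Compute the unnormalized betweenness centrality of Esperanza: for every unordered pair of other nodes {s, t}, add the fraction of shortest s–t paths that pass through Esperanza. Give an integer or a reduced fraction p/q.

16

Pairs whose geodesics pass through Esperanza — Alice–Goran: 1; Alice–Nadia: 1; Alice–Rhea: 1; Alice–Bao: 1; Alice–Giulia: 1/2; Goran–Fatima: 1; Goran–Nadia: 1; Goran–Bao: 1/2; Goran–Giulia: 1; Fatima–Nadia: 1; Fatima–Rhea: 1; Fatima–Bao: 1; Nadia–Rhea: 1; Nadia–Bao: 1 … (+3 more pairs).
All other pairs contribute 0.
Summing the contributions gives betweenness(Esperanza) = 16.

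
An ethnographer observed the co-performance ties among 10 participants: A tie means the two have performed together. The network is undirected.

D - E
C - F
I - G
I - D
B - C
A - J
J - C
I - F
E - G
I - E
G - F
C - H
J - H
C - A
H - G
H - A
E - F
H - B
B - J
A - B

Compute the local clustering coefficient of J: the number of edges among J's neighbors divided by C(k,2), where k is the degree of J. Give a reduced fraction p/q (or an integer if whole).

J's neighbors: A, B, C, and H (k = 4).
Possible neighbor pairs: C(4,2) = 6. Edges among them: A–B, A–C, A–H, B–C, B–H, C–H → e = 6.
Clustering(J) = 6/6 = 1.

1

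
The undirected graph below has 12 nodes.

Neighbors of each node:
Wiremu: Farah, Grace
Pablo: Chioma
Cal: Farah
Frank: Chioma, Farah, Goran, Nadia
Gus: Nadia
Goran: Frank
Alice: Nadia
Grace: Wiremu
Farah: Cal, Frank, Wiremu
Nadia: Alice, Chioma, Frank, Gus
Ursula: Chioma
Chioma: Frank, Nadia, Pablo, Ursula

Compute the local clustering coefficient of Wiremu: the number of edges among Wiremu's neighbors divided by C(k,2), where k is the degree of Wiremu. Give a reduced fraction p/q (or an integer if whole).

Wiremu's neighbors: Farah and Grace (k = 2).
Possible neighbor pairs: C(2,2) = 1. Edges among them: none → e = 0.
Clustering(Wiremu) = 0/1.

0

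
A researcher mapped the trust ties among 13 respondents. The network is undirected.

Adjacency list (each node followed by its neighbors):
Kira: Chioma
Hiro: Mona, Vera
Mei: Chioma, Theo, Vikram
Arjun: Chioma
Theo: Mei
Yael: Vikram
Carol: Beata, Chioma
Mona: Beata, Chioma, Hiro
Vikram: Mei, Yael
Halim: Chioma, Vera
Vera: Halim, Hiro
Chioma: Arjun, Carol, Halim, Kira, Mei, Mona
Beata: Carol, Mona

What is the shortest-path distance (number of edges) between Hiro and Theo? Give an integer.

One shortest route is Hiro – Mona – Chioma – Mei – Theo, which uses 4 edges, and at distance 3 from Hiro we only reach {Arjun, Carol, Kira, Mei}, which does not include Theo. So d(Hiro,Theo) = 4.

4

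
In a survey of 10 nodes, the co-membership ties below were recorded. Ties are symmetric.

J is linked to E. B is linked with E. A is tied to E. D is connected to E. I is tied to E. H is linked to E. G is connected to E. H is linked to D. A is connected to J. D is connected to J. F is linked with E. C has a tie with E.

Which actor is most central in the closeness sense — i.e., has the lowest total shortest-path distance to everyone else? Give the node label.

E

Farness (sum of distances to all others) for each node — A:16, B:17, C:17, D:15, E:9, F:17, G:17, H:16, I:17, J:15.
The smallest farness is 9, for E, so E has the highest closeness.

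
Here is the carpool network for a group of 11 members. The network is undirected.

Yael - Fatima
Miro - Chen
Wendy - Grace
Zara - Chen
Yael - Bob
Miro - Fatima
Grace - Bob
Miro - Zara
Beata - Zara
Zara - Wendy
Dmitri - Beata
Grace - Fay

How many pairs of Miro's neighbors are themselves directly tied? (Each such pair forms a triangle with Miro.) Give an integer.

1

Miro's neighbors: Chen, Fatima, and Zara.
Neighbor pairs that are themselves tied: Miro–Chen–Zara. Each forms one triangle with Miro, for 1 in total.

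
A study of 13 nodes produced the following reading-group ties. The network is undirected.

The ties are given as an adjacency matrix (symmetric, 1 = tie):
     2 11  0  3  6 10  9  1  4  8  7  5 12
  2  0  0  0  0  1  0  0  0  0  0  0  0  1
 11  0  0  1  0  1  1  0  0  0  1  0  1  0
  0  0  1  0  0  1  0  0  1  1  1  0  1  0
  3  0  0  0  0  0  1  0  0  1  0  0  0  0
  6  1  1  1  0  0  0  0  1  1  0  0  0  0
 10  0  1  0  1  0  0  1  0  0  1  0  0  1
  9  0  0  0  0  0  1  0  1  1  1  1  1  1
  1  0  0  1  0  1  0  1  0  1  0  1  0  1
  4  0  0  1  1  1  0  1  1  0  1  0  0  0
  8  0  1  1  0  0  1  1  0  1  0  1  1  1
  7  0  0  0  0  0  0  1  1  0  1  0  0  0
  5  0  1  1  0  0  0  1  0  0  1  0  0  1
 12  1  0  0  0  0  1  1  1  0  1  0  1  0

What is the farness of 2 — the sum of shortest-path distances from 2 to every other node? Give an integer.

Distances from 2: 0:2, 1:2, 3:3, 4:2, 5:2, 6:1, 7:3, 8:2, 9:2, 10:2, 11:2, 12:1.
Sum = 2 + 2 + 3 + 2 + 2 + 1 + 3 + 2 + 2 + 2 + 2 + 1 = 24.

24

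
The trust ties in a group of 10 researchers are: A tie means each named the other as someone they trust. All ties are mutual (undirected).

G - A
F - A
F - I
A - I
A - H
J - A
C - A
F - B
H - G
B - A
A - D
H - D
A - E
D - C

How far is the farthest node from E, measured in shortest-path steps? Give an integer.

2

Distances from E: A:1, B:2, C:2, D:2, F:2, G:2, H:2, I:2, J:2.
The largest is 2 (to I, H, D, J, C, B, G, and F), so the eccentricity of E is 2.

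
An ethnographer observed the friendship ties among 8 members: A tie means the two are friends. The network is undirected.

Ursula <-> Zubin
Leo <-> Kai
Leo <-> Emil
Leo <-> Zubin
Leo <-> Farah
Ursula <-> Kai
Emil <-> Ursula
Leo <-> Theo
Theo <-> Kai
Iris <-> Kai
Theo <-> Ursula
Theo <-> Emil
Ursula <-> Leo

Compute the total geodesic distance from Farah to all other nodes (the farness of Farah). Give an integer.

14

Distances from Farah: Emil:2, Iris:3, Kai:2, Leo:1, Theo:2, Ursula:2, Zubin:2.
Sum = 2 + 3 + 2 + 1 + 2 + 2 + 2 = 14.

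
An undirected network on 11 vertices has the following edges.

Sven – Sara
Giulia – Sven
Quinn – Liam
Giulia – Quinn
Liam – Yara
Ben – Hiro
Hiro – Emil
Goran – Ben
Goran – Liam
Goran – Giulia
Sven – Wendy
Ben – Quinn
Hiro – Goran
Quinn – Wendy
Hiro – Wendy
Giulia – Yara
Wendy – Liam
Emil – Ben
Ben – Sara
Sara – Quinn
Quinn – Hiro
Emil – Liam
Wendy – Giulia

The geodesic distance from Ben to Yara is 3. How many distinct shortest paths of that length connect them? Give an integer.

The shortest distance is 3. The length-3 paths are: Ben–Goran–Giulia–Yara; Ben–Quinn–Giulia–Yara; Ben–Goran–Liam–Yara; Ben–Quinn–Liam–Yara; Ben–Emil–Liam–Yara.
That gives 5 distinct shortest paths.

5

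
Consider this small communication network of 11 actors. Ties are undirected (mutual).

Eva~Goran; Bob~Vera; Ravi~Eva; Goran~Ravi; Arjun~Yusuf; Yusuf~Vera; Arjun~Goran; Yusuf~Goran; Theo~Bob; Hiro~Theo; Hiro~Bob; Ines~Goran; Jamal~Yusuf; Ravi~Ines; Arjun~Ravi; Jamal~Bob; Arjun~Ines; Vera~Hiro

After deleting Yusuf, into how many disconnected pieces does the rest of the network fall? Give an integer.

2

Without Yusuf, the remaining ties split the others into: {Bob, Hiro, Jamal, Theo, Vera}; {Arjun, Eva, Goran, Ines, Ravi}.
That's 2 separate components.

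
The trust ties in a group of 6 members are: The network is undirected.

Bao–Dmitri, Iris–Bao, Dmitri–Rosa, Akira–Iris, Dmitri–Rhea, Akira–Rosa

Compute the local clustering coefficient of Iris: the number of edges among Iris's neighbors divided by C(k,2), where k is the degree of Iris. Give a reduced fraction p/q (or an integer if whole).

0

Iris's neighbors: Akira and Bao (k = 2).
Possible neighbor pairs: C(2,2) = 1. Edges among them: none → e = 0.
Clustering(Iris) = 0/1.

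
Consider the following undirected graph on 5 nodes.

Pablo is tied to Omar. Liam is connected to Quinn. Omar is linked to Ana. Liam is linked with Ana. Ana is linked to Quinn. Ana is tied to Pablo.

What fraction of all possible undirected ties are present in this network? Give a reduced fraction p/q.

3/5

There are 6 edges and 5 nodes, so the maximum possible is C(5,2) = 10.
Density = 6/10 = 3/5.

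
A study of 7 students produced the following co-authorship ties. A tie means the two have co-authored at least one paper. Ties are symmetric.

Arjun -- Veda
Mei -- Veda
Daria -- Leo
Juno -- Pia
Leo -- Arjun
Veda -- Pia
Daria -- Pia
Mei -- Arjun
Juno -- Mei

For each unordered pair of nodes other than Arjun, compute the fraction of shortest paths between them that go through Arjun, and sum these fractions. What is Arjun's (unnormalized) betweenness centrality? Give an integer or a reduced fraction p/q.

Pairs whose geodesics pass through Arjun — Leo–Juno: 1/2; Leo–Mei: 1; Leo–Veda: 1; Daria–Mei: 1/3.
All other pairs contribute 0.
Summing the contributions gives betweenness(Arjun) = 17/6.

17/6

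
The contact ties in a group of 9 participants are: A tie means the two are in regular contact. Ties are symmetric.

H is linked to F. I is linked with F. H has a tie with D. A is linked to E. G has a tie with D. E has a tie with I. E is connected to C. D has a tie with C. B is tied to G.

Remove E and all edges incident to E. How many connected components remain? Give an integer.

2

Without E, the remaining ties split the others into: {B, C, D, F, G, H, I}; {A}.
That's 2 separate components.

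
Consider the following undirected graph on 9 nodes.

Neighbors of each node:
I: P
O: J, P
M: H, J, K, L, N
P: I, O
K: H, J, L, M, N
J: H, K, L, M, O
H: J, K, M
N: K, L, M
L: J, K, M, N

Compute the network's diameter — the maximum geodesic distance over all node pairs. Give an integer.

5

Eccentricity of each node (its greatest distance to any other): H:4, I:5, J:3, K:4, L:4, M:4, N:5, O:3, P:4.
The maximum eccentricity is 5, realized for instance by the pair N–I via N – K – J – O – P – I. So the diameter is 5.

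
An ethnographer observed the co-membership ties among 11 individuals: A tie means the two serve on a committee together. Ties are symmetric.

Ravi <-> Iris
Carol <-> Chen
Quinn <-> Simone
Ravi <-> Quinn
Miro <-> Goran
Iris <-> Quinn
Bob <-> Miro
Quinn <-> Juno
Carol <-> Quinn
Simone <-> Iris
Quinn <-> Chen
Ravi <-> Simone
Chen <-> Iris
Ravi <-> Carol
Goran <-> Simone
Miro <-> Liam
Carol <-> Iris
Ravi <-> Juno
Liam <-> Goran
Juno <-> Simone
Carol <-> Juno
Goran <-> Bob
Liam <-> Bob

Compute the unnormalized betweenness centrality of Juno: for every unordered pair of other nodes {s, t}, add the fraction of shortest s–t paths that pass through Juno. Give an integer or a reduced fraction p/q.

5/4

Pairs whose geodesics pass through Juno — Carol–Simone: 1/4; Carol–Goran: 1/4; Carol–Liam: 1/4; Carol–Bob: 1/4; Carol–Miro: 1/4.
All other pairs contribute 0.
Summing the contributions gives betweenness(Juno) = 5/4.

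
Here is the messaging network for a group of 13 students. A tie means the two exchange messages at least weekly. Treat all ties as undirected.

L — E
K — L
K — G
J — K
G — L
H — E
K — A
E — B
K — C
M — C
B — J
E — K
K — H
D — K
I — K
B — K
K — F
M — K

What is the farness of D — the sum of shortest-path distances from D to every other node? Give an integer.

Distances from D: A:2, B:2, C:2, E:2, F:2, G:2, H:2, I:2, J:2, K:1, L:2, M:2.
Sum = 2 + 2 + 2 + 2 + 2 + 2 + 2 + 2 + 2 + 1 + 2 + 2 = 23.

23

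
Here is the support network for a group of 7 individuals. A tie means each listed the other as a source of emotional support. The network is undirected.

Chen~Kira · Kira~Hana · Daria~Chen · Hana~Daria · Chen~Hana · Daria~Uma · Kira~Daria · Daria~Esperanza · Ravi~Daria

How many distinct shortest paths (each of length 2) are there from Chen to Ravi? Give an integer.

The shortest distance is 2, and the only length-2 path is Chen–Daria–Ravi. So there is exactly 1 shortest path.

1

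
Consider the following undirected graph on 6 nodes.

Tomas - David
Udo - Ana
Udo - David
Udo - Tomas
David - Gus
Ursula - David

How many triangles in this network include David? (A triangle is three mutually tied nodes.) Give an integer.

David's neighbors: Gus, Tomas, Udo, and Ursula.
Neighbor pairs that are themselves tied: David–Tomas–Udo. Each forms one triangle with David, for 1 in total.

1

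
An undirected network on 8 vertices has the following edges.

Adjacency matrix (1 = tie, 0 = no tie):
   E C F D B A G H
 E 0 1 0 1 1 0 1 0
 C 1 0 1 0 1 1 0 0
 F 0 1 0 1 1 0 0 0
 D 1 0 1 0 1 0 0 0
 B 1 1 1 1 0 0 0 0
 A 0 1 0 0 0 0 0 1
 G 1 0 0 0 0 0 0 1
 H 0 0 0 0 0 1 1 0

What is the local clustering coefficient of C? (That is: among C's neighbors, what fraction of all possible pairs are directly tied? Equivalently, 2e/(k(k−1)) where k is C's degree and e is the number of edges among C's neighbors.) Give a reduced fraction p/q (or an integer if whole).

1/3

C's neighbors: A, B, E, and F (k = 4).
Possible neighbor pairs: C(4,2) = 6. Edges among them: B–E, B–F → e = 2.
Clustering(C) = 2/6 = 1/3.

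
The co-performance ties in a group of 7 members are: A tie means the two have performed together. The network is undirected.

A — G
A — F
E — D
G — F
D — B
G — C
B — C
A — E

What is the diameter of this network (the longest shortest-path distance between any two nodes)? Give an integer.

Eccentricity of each node (its greatest distance to any other): A:3, B:3, C:3, D:3, E:3, F:3, G:3.
The maximum eccentricity is 3, realized for instance by the pair F–B via F – G – C – B. So the diameter is 3.

3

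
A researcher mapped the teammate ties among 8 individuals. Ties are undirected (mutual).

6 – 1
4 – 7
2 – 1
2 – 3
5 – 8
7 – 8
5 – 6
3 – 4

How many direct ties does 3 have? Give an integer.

3 is directly tied to 2 and 4. That is 2 neighbors, so the degree of 3 is 2.

2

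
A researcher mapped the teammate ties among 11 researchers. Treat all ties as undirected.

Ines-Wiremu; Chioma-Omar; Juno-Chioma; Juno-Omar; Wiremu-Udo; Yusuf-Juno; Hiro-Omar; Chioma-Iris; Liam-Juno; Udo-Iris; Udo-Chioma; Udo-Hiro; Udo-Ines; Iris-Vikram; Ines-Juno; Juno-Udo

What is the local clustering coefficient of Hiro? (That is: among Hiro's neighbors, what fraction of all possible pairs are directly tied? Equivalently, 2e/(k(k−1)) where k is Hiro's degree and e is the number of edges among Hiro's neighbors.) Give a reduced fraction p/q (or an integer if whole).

0

Hiro's neighbors: Omar and Udo (k = 2).
Possible neighbor pairs: C(2,2) = 1. Edges among them: none → e = 0.
Clustering(Hiro) = 0/1.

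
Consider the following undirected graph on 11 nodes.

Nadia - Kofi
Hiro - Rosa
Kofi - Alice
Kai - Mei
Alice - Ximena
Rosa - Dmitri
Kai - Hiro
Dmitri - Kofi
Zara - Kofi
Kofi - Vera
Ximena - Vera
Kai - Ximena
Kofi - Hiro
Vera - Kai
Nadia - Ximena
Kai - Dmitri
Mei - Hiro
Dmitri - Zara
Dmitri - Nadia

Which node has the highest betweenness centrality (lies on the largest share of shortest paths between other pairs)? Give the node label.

Kofi

Unnormalized betweenness of each node: Alice:8/15, Dmitri:247/30, Hiro:6, Kai:133/15, Kofi:383/30, Mei:0, Nadia:47/30, Rosa:1/3, Vera:13/15, Ximena:23/6, Zara:0.
Kofi has the largest value, 383/30, making it the main broker — the node through which the most shortest paths run.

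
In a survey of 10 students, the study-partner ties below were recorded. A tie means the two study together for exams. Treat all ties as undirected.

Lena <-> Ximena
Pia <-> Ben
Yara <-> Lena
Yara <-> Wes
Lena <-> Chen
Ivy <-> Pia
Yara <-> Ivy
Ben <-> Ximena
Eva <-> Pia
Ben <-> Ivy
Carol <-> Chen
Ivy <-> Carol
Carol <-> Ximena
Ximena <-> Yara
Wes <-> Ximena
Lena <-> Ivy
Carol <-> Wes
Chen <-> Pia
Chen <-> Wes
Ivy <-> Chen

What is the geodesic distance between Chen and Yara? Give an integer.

2

One shortest route is Chen – Ivy – Yara, which uses 2 edges, and Chen and Yara are not directly tied, so nothing shorter exists. So d(Chen,Yara) = 2.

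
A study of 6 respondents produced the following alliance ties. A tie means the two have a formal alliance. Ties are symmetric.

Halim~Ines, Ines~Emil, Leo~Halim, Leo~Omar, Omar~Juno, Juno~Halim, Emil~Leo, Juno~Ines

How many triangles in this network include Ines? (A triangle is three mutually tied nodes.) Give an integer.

Ines's neighbors: Emil, Halim, and Juno.
Neighbor pairs that are themselves tied: Ines–Halim–Juno. Each forms one triangle with Ines, for 1 in total.

1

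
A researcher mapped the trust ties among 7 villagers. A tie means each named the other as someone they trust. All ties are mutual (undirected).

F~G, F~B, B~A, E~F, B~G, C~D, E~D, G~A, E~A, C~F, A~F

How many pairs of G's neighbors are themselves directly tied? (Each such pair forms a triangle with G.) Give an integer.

3

G's neighbors: A, B, and F.
Neighbor pairs that are themselves tied: G–A–B; G–A–F; G–B–F. Each forms one triangle with G, for 3 in total.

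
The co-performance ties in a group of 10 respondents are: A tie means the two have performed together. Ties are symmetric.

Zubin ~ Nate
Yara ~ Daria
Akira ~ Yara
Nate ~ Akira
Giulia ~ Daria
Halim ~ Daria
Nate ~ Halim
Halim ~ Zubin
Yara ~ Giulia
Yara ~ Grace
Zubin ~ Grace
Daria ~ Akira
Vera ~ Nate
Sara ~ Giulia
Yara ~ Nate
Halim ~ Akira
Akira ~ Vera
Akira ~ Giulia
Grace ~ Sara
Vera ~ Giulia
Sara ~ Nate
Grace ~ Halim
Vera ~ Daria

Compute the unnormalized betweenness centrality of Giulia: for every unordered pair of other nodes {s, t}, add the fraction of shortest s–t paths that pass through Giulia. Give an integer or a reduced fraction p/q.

167/60

Pairs whose geodesics pass through Giulia — Vera–Yara: 1/4; Vera–Sara: 1/2; Vera–Grace: 2/10; Akira–Sara: 1/2; Yara–Sara: 1/3; Daria–Sara: 1.
All other pairs contribute 0.
Summing the contributions gives betweenness(Giulia) = 167/60.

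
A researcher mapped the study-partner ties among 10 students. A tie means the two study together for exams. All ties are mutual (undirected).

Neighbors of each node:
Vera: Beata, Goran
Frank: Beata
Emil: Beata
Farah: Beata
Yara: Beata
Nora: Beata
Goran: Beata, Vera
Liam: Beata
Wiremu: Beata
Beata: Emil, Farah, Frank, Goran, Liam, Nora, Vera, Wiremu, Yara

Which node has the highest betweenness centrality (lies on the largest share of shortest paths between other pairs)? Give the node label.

Unnormalized betweenness of each node: Beata:35, Emil:0, Farah:0, Frank:0, Goran:0, Liam:0, Nora:0, Vera:0, Wiremu:0, Yara:0.
Beata has the largest value, 35, making it the main broker — the node through which the most shortest paths run.

Beata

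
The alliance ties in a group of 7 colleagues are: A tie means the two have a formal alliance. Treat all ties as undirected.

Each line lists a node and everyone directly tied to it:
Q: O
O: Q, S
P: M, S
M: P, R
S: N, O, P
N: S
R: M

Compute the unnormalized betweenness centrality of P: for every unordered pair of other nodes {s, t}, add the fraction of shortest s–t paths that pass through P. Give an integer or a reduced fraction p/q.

8

Pairs whose geodesics pass through P — O–M: 1; O–R: 1; M–Q: 1; M–N: 1; M–S: 1; Q–R: 1; N–R: 1; R–S: 1.
All other pairs contribute 0.
Summing the contributions gives betweenness(P) = 8.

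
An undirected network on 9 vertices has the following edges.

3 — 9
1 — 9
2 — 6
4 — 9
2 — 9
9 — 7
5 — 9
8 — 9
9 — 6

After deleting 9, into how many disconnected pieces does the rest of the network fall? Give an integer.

Without 9, the remaining ties split the others into: {7}; {3}; {2, 6}; {1}; {8}; {4}; {5}.
That's 7 separate components.

7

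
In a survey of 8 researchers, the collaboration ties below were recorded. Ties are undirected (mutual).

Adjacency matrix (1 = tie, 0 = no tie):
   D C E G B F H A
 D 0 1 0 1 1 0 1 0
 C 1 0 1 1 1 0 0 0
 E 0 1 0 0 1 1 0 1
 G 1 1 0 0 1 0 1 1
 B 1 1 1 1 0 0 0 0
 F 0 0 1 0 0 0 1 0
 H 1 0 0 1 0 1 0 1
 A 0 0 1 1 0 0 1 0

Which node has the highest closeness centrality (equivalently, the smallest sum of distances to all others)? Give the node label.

Farness (sum of distances to all others) for each node — A:11, B:10, C:10, D:10, E:10, F:12, G:9, H:10.
The smallest farness is 9, for G, so G has the highest closeness.

G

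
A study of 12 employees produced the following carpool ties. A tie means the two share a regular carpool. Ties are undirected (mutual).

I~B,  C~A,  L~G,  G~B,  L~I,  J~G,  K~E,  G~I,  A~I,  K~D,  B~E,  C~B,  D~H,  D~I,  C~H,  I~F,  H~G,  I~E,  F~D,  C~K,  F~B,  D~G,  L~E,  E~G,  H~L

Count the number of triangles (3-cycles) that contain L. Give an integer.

L's neighbors: E, G, H, and I.
Neighbor pairs that are themselves tied: L–E–G; L–E–I; L–G–H; L–G–I. Each forms one triangle with L, for 4 in total.

4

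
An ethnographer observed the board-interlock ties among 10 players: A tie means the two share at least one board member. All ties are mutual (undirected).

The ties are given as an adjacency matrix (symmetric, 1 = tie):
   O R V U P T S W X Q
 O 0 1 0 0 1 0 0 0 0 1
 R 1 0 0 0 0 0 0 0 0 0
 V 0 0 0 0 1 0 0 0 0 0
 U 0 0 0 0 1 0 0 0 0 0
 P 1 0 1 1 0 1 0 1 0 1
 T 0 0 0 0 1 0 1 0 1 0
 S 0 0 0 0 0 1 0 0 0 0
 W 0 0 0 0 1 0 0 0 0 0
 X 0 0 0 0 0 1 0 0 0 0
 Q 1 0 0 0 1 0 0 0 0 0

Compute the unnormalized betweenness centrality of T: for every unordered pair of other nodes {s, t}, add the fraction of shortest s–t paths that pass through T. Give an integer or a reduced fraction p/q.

15

Pairs whose geodesics pass through T — O–S: 1; O–X: 1; R–S: 1; R–X: 1; V–S: 1; V–X: 1; U–S: 1; U–X: 1; P–S: 1; P–X: 1; S–W: 1; S–X: 1; S–Q: 1; W–X: 1 … (+1 more pairs).
All other pairs contribute 0.
Summing the contributions gives betweenness(T) = 15.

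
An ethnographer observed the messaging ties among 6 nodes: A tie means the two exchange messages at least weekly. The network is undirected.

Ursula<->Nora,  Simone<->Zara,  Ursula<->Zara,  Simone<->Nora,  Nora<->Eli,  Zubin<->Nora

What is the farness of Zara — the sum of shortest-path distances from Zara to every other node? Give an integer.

10

Distances from Zara: Eli:3, Nora:2, Simone:1, Ursula:1, Zubin:3.
Sum = 3 + 2 + 1 + 1 + 3 = 10.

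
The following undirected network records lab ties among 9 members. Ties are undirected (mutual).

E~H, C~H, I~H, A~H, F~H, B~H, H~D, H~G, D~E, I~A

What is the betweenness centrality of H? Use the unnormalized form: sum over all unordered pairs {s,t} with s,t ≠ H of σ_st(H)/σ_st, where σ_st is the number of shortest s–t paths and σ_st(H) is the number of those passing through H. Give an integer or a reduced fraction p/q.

26

Pairs whose geodesics pass through H — G–B: 1; G–E: 1; G–D: 1; G–F: 1; G–I: 1; G–C: 1; G–A: 1; B–E: 1; B–D: 1; B–F: 1; B–I: 1; B–C: 1; B–A: 1; E–F: 1 … (+12 more pairs).
All other pairs contribute 0.
Summing the contributions gives betweenness(H) = 26.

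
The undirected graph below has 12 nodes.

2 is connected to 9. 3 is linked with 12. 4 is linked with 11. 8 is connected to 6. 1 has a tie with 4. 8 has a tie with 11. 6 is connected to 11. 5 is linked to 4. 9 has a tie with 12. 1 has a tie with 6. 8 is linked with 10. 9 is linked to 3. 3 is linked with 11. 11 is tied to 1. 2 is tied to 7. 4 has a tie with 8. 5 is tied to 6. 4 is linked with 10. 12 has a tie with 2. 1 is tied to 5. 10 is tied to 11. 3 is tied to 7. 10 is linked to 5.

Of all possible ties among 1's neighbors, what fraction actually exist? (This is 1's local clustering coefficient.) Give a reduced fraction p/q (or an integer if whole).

2/3

1's neighbors: 4, 5, 6, and 11 (k = 4).
Possible neighbor pairs: C(4,2) = 6. Edges among them: 4–5, 4–11, 5–6, 6–11 → e = 4.
Clustering(1) = 4/6 = 2/3.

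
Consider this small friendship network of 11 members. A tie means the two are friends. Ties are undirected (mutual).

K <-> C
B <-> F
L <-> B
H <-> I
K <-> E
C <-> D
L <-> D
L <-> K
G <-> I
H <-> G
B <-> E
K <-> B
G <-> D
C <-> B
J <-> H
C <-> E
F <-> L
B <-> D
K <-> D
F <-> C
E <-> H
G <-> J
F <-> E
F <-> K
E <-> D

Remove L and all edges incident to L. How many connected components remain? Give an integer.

1

L's neighbors (B, D, F, and K) remain reachable from one another through other ties, so the rest of the network stays in one piece.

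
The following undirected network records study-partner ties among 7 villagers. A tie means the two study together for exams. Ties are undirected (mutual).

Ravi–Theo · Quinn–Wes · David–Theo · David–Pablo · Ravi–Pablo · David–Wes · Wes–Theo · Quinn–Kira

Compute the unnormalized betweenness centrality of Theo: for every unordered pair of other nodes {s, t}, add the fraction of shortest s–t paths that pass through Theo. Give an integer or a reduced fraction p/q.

Pairs whose geodesics pass through Theo — David–Ravi: 1/2; Ravi–Wes: 1; Ravi–Kira: 1; Ravi–Quinn: 1.
All other pairs contribute 0.
Summing the contributions gives betweenness(Theo) = 7/2.

7/2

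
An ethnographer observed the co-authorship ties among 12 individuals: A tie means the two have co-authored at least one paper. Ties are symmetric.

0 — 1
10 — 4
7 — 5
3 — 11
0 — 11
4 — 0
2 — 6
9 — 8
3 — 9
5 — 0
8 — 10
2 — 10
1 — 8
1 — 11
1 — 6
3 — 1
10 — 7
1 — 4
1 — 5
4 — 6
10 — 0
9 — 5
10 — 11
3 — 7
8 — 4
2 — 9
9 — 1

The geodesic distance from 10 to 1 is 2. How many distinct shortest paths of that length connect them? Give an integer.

4

The shortest distance is 2. The length-2 paths are: 10–4–1; 10–8–1; 10–0–1; 10–11–1.
That gives 4 distinct shortest paths.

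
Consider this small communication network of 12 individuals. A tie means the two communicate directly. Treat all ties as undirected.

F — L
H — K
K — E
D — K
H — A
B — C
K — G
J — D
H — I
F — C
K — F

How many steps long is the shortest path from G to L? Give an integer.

One shortest route is G – K – F – L, which uses 3 edges, and at distance 2 from G we only reach {D, E, F, H}, which does not include L. So d(G,L) = 3.

3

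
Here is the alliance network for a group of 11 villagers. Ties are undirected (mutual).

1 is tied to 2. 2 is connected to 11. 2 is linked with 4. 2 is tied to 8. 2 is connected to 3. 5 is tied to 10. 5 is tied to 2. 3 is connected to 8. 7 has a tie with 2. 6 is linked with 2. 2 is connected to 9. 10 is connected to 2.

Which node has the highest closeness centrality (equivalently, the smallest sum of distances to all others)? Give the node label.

Farness (sum of distances to all others) for each node — 1:19, 2:10, 3:18, 4:19, 5:18, 6:19, 7:19, 8:18, 9:19, 10:18, 11:19.
The smallest farness is 10, for 2, so 2 has the highest closeness.

2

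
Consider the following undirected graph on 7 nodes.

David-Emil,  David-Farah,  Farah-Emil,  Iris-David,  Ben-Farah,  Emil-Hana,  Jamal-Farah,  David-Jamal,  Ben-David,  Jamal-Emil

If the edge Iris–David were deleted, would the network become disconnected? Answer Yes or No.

Yes

Without the Iris–David edge there is no alternate route between Iris and David, so the network disconnects. It is a bridge.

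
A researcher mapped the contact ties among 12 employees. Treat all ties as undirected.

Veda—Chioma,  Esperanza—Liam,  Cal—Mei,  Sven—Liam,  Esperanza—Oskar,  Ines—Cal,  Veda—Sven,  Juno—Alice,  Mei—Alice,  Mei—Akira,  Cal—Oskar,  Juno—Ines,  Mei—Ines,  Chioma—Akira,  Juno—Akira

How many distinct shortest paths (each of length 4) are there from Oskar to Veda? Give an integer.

1

The shortest distance is 4, and the only length-4 path is Oskar–Esperanza–Liam–Sven–Veda. So there is exactly 1 shortest path.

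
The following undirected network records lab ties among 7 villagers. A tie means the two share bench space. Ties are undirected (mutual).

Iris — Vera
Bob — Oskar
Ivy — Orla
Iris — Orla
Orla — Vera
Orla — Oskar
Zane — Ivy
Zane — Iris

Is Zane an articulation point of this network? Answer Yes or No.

No

Even without Zane, every remaining node can still reach every other (the residual graph is connected), so Zane is not a cut vertex.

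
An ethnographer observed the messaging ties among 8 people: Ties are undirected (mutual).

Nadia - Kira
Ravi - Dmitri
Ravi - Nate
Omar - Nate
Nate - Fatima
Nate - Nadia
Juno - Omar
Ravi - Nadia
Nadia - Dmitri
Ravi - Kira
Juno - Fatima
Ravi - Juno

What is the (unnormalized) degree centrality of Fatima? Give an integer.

Fatima is directly tied to Juno and Nate. That is 2 neighbors, so the degree of Fatima is 2.

2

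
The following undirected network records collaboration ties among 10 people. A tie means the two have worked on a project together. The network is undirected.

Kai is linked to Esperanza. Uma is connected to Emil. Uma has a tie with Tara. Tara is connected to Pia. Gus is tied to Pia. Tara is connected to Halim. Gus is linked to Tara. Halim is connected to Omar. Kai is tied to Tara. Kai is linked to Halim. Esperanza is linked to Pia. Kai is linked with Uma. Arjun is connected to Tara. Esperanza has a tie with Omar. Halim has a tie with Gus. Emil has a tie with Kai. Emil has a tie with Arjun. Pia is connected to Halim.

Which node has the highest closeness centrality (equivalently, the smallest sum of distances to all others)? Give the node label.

Farness (sum of distances to all others) for each node — Arjun:18, Emil:18, Esperanza:16, Gus:16, Halim:13, Kai:13, Omar:19, Pia:15, Tara:12, Uma:16.
The smallest farness is 12, for Tara, so Tara has the highest closeness.

Tara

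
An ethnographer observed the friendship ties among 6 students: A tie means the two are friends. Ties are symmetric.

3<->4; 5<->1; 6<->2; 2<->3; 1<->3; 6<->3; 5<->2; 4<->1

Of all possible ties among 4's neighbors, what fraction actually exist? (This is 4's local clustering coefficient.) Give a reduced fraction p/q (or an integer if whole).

4's neighbors: 1 and 3 (k = 2).
Possible neighbor pairs: C(2,2) = 1. Edges among them: 1–3 → e = 1.
Clustering(4) = 1/1.

1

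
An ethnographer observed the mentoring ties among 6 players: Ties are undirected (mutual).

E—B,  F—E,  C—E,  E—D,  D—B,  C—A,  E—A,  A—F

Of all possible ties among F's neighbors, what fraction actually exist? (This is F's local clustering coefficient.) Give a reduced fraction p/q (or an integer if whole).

1

F's neighbors: A and E (k = 2).
Possible neighbor pairs: C(2,2) = 1. Edges among them: A–E → e = 1.
Clustering(F) = 1/1.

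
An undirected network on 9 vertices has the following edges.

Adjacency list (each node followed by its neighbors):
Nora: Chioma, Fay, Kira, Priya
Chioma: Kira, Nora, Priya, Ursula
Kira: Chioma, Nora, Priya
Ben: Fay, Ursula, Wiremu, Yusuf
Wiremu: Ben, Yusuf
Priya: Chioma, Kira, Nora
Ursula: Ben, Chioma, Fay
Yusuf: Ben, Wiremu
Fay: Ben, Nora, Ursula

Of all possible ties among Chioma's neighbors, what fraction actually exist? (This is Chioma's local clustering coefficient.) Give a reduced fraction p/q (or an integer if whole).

Chioma's neighbors: Kira, Nora, Priya, and Ursula (k = 4).
Possible neighbor pairs: C(4,2) = 6. Edges among them: Kira–Nora, Kira–Priya, Nora–Priya → e = 3.
Clustering(Chioma) = 3/6 = 1/2.

1/2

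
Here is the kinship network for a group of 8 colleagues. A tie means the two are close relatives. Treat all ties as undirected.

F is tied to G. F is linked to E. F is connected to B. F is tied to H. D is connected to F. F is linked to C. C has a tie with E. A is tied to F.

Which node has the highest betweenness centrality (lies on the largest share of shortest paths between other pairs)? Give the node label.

Unnormalized betweenness of each node: A:0, B:0, C:0, D:0, E:0, F:20, G:0, H:0.
F has the largest value, 20, making it the main broker — the node through which the most shortest paths run.

F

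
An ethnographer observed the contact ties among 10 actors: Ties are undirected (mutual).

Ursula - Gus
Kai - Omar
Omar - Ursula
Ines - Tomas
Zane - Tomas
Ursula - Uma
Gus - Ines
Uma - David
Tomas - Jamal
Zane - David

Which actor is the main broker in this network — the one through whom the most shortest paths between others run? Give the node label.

Ursula

Unnormalized betweenness of each node: David:6, Gus:10, Ines:9, Jamal:0, Kai:0, Omar:8, Tomas:11, Uma:7, Ursula:17, Zane:5.
Ursula has the largest value, 17, making it the main broker — the node through which the most shortest paths run.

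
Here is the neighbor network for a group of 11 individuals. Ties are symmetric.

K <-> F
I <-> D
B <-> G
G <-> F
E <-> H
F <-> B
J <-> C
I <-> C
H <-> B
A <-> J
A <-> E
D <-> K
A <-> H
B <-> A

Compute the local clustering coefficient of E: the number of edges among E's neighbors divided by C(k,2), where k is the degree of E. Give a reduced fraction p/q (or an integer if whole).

E's neighbors: A and H (k = 2).
Possible neighbor pairs: C(2,2) = 1. Edges among them: A–H → e = 1.
Clustering(E) = 1/1.

1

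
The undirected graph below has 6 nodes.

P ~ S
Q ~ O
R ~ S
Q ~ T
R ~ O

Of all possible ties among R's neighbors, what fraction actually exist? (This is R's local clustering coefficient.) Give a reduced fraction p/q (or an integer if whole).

R's neighbors: O and S (k = 2).
Possible neighbor pairs: C(2,2) = 1. Edges among them: none → e = 0.
Clustering(R) = 0/1.

0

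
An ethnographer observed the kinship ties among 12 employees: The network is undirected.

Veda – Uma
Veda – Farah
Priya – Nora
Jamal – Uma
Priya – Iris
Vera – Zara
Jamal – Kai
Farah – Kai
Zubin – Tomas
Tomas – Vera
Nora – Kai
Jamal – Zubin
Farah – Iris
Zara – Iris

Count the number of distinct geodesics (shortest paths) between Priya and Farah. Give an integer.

1

The shortest distance is 2, and the only length-2 path is Priya–Iris–Farah. So there is exactly 1 shortest path.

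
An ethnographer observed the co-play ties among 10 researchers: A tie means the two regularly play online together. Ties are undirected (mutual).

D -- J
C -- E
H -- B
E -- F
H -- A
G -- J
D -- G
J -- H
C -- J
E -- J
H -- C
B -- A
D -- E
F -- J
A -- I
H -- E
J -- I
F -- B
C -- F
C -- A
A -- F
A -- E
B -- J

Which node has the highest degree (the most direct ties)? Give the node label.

J

Degrees — A:6, B:4, C:5, D:3, E:6, F:5, G:2, H:5, I:2, J:8.
The maximum is 8, attained only by J.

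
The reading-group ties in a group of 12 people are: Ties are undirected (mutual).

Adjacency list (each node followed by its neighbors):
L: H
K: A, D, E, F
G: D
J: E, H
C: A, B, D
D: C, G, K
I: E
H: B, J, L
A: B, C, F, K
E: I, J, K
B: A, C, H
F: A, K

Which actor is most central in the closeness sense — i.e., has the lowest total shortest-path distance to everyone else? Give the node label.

K

Farness (sum of distances to all others) for each node — A:22, B:23, C:24, D:24, E:23, F:26, G:34, H:25, I:33, J:26, K:21, L:35.
The smallest farness is 21, for K, so K has the highest closeness.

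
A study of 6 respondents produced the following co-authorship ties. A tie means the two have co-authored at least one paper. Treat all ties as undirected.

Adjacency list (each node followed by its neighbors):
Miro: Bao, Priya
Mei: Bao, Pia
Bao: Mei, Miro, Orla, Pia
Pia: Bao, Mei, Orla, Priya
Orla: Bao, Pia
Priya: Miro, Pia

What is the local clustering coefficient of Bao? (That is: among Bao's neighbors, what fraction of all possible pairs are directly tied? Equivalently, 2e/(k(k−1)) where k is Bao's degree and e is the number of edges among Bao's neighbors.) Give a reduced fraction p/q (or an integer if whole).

1/3

Bao's neighbors: Mei, Miro, Orla, and Pia (k = 4).
Possible neighbor pairs: C(4,2) = 6. Edges among them: Mei–Pia, Orla–Pia → e = 2.
Clustering(Bao) = 2/6 = 1/3.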